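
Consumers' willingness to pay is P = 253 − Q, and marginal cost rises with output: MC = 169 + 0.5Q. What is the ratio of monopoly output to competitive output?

The monopolist equates marginal revenue to marginal cost: 253 − 2Q = 169 + 0.5Q, so Q = 33.6. From demand, P = 219.4.
Under competition P = MC: 253 − Q = 169 + 0.5Q ⇒ Q = 56, P = 197.
Ratio Q_m/Q_c = 33.6/56 = 0.6.

Q_m/Q_c = 0.6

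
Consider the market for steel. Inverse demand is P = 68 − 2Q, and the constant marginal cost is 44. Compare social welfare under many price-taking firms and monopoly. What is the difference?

Competitive firms price at marginal cost: P = 44, giving Q = 12.
CS = ½·(68 − 44)·12 = 144; PS = (44 − 44)·12 = 0; TS = 144.
Monopoly sets MR = MC: 68 − 4Q = 44 ⇒ Q = 6, P = 68 − 2·6 = 56.
CS = ½·(68 − 56)·6 = 36; PS = (56 − 44)·6 = 72; TS = 108.
Change in social welfare: 108 − 144 = −36.

TS falls by 36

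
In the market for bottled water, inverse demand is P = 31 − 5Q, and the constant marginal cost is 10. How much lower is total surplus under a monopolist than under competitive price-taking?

Perfect competition: P = MC = 10, so 31 − 5Q = 10 and Q = 4.2.
CS = ½·(31 − 10)·4.2 = 44.1; PS = (10 − 10)·4.2 = 0; TS = 44.1.
The monopolist equates marginal revenue to marginal cost: 31 − 10Q = 10, so Q = 2.1. From demand, P = 20.5.
CS = ½·(31 − 20.5)·2.1 = 11.025; PS = (20.5 − 10)·2.1 = 22.05; TS = 33.075.
Change in total surplus: 33.075 − 44.1 = −11.025.

Total surplus falls by 11.025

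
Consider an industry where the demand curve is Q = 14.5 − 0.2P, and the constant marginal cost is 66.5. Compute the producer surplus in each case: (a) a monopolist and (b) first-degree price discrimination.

Inverting demand: P = 72.5 − 5Q.
Monopoly sets MR = MC: 72.5 − 10Q = 66.5 ⇒ Q = 0.6, P = 72.5 − 5·0.6 = 69.5.
PS = (69.5 − 66.5)·0.6 = 1.8.
Under first-degree price discrimination the firm charges each unit its demand price and produces up to where P = MC, i.e. Q = 1.2. Consumer surplus is zero; producer surplus equals total surplus.
PS = ½·(72.5 − 66.5)·1.2 = 3.6.

Monopoly: PS = 1.8; Perfect PD: PS = 3.6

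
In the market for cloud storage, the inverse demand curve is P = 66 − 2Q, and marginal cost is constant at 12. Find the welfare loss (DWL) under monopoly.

DWL = 182.25

Competitive firms price at marginal cost: P = 12, giving Q = 27.
Monopoly sets MR = MC: 66 − 4Q = 12 ⇒ Q = 13.5, P = 66 − 2·13.5 = 39.
DWL is the triangle between Q = 13.5 and Q = 27: ½·(27 − 13.5)·(39 − 12) = 182.25.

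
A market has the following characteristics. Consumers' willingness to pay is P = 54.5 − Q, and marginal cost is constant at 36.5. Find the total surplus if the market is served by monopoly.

The monopolist equates marginal revenue to marginal cost: 54.5 − 2Q = 36.5, so Q = 9. From demand, P = 45.5.
CS = ½·(54.5 − 45.5)·9 = 40.5; PS = (45.5 − 36.5)·9 = 81; TS = 121.5.

TS = 121.5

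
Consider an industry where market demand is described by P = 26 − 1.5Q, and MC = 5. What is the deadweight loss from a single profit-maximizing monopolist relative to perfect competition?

Under competition P = MC = 5, so Q = (26 − 5)/1.5 = 14.
Monopoly sets MR = MC: 26 − 3Q = 5 ⇒ Q = 7, P = 26 − 1.5·7 = 15.5.
DWL is the triangle between Q = 7 and Q = 14: ½·(14 − 7)·(15.5 − 5) = 36.75.

DWL = 36.75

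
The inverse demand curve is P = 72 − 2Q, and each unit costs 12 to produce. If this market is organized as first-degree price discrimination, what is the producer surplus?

Under first-degree price discrimination the firm charges each unit its demand price and produces up to where P = MC, i.e. Q = 30. Consumer surplus is zero; producer surplus equals total surplus.
PS = ½·(72 − 12)·30 = 900.

PS = 900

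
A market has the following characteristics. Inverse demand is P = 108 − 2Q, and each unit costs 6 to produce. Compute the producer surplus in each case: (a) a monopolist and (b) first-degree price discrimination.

Monopoly: PS = 1300.5; Perfect PD: PS = 2601

Monopoly sets MR = MC: 108 − 4Q = 6 ⇒ Q = 25.5, P = 108 − 2·25.5 = 57.
PS = (57 − 6)·25.5 = 1300.5.
With perfect price discrimination, output is the efficient level Q = 51 (where demand meets MC), but every buyer pays their willingness to pay: CS = 0 and PS = total surplus.
PS = ½·(108 − 6)·51 = 2601.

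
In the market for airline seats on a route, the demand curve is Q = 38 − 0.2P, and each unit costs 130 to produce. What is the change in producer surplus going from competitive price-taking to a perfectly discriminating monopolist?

PS rises by 360

Inverting demand: P = 190 − 5Q.
Competitive firms price at marginal cost: P = 130, giving Q = 12.
PS = (130 − 130)·12 = 0.
Under first-degree price discrimination the firm charges each unit its demand price and produces up to where P = MC, i.e. Q = 12. Consumer surplus is zero; producer surplus equals total surplus.
PS = ½·(190 − 130)·12 = 360.
Change in producer surplus: 360 − 0 = 360.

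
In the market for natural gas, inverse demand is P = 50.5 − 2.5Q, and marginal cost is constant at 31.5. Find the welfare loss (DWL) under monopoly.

DWL = 18.05

Under competition P = MC = 31.5, so Q = (50.5 − 31.5)/2.5 = 7.6.
The monopolist equates marginal revenue to marginal cost: 50.5 − 5Q = 31.5, so Q = 3.8. From demand, P = 41.
DWL is the triangle between Q = 3.8 and Q = 7.6: ½·(7.6 − 3.8)·(41 − 31.5) = 18.05.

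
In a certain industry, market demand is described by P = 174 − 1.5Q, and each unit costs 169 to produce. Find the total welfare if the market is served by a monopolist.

TS = 6.25

Monopoly sets MR = MC: 174 − 3Q = 169 ⇒ Q = 5/3, P = 174 − 1.5·5/3 = 171.5.
CS = ½·(174 − 171.5)·5/3 = 25/12; PS = (171.5 − 169)·5/3 = 25/6; TS = 6.25.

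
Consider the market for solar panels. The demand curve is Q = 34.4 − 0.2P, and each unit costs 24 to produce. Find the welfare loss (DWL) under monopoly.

Inverting demand: P = 172 − 5Q.
Under competition P = MC = 24, so Q = (172 − 24)/5 = 29.6.
Monopoly sets MR = MC: 172 − 10Q = 24 ⇒ Q = 14.8, P = 172 − 5·14.8 = 98.
DWL is the triangle between Q = 14.8 and Q = 29.6: ½·(29.6 − 14.8)·(98 − 24) = 547.6.

DWL = 547.6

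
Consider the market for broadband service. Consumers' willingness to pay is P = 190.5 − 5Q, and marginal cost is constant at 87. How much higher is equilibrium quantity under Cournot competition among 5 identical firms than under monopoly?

Monopoly sets MR = MC: 190.5 − 10Q = 87 ⇒ Q = 10.35, P = 190.5 − 5·10.35 = 138.75.
With 5 symmetric Cournot firms, each firm's FOC gives 190.5 − 30q = 87, so q = 3.45, Q = 5·3.45 = 17.25, and P = 104.25.
Change in equilibrium quantity: 17.25 − 10.35 = 6.9.

Q rises by 6.9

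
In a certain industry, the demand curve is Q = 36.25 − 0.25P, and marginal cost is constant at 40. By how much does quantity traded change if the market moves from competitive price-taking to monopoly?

Q falls by 13.125

Inverting demand: P = 145 − 4Q.
Under competition P = MC = 40, so Q = (145 − 40)/4 = 26.25.
Monopoly sets MR = MC: 145 − 8Q = 40 ⇒ Q = 13.125, P = 145 − 4·13.125 = 92.5.
Change in quantity traded: 13.125 − 26.25 = −13.125.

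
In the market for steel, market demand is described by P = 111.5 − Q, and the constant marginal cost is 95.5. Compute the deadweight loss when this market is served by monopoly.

DWL = 32

Competitive firms price at marginal cost: P = 95.5, giving Q = 16.
A monopolist chooses Q where MR = MC. MR = 111.5 − 2Q; setting this equal to 95.5 gives Q = 8 and P = 103.5.
DWL is the triangle between Q = 8 and Q = 16: ½·(16 − 8)·(103.5 − 95.5) = 32.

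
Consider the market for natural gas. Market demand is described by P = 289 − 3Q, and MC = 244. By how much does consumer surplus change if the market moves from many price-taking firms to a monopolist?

Competitive firms price at marginal cost: P = 244, giving Q = 15.
CS = ½·(289 − 244)·15 = 337.5.
A monopolist chooses Q where MR = MC. MR = 289 − 6Q; setting this equal to 244 gives Q = 7.5 and P = 266.5.
CS = ½·(289 − 266.5)·7.5 = 84.375.
Change in consumer surplus: 84.375 − 337.5 = −253.125.

CS falls by 253.125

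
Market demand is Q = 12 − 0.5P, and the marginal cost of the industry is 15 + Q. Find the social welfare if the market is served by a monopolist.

Inverting demand: P = 24 − 2Q.
A monopolist chooses Q where MR = MC. MR = 24 − 4Q; setting this equal to 15 + Q gives Q = 1.8 and P = 20.4.
CS = ½·(24 − 20.4)·1.8 = 3.24; PS = (20.4·1.8 − 15·1.8 − ½·1·1.8²) = 8.1; TS = 11.34.

TS = 11.34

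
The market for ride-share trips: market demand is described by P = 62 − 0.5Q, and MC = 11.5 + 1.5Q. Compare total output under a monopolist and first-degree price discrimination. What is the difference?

The monopolist equates marginal revenue to marginal cost: 62 − Q = 11.5 + 1.5Q, so Q = 20.2. From demand, P = 51.9.
Under first-degree price discrimination the firm charges each unit its demand price and produces up to where P = MC, i.e. Q = 25.25. Consumer surplus is zero; producer surplus equals total surplus.
Change in total output: 25.25 − 20.2 = 5.05.

Q rises by 5.05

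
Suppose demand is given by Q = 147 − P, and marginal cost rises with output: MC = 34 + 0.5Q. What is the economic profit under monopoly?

Inverting demand: P = 147 − Q.
Monopoly sets MR = MC: 147 − 2Q = 34 + 0.5Q ⇒ Q = 45.2, P = 147 − 45.2 = 101.8.
Profit = 101.8·45.2 − (34·45.2 + ½·0.5·45.2²) = 2553.8.

Profit = 2553.8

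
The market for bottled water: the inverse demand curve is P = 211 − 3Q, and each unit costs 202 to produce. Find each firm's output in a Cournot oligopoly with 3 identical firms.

q_i = 0.75

With 3 symmetric Cournot firms, each firm's FOC gives 211 − 12q = 202, so q = 0.75, Q = 3·0.75 = 2.25, and P = 204.25.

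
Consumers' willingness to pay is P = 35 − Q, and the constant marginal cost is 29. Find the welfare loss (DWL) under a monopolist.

Under competition P = MC = 29, so Q = (35 − 29)/1 = 6.
A monopolist chooses Q where MR = MC. MR = 35 − 2Q; setting this equal to 29 gives Q = 3 and P = 32.
DWL is the triangle between Q = 3 and Q = 6: ½·(6 − 3)·(32 − 29) = 4.5.

DWL = 4.5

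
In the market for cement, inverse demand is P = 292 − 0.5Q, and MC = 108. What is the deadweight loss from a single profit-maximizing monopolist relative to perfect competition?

DWL = 8464

Competitive firms price at marginal cost: P = 108, giving Q = 368.
A monopolist chooses Q where MR = MC. MR = 292 − Q; setting this equal to 108 gives Q = 184 and P = 200.
DWL is the triangle between Q = 184 and Q = 368: ½·(368 − 184)·(200 − 108) = 8464.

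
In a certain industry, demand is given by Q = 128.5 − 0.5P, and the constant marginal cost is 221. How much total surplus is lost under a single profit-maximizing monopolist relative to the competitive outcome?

Inverting demand: P = 257 − 2Q.
Competitive firms price at marginal cost: P = 221, giving Q = 18.
Monopoly sets MR = MC: 257 − 4Q = 221 ⇒ Q = 9, P = 257 − 2·9 = 239.
DWL is the triangle between Q = 9 and Q = 18: ½·(18 − 9)·(239 − 221) = 81.

DWL = 81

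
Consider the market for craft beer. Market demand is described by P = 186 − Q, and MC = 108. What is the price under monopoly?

P = 147

Monopoly sets MR = MC: 186 − 2Q = 108 ⇒ Q = 39, P = 186 − 39 = 147.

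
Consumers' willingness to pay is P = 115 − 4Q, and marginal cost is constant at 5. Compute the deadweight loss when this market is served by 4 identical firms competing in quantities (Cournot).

Competitive firms price at marginal cost: P = 5, giving Q = 27.5.
Cournot with 4 identical firms: the symmetric best-response condition is 115 − 20q = 5. Each firm produces q = 5.5, total output Q = 22, price P = 27.
DWL is the triangle between Q = 22 and Q = 27.5: ½·(27.5 − 22)·(27 − 5) = 60.5.

DWL = 60.5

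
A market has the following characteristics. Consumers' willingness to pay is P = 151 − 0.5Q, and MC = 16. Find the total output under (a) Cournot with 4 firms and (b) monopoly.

Cournot: Q = 216; Monopoly: Q = 135

In a 4-firm Cournot equilibrium, symmetry and the first-order condition give q = (151 − 16)/(2.5) = 54. So Q = 216 and P = 43.
A monopolist chooses Q where MR = MC. MR = 151 − Q; setting this equal to 16 gives Q = 135 and P = 83.5.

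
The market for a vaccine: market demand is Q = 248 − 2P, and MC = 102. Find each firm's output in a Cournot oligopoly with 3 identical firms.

q_i = 11

Inverting demand: P = 124 − 0.5Q.
In a 3-firm Cournot equilibrium, symmetry and the first-order condition give q = (124 − 102)/(2) = 11. So Q = 33 and P = 107.5.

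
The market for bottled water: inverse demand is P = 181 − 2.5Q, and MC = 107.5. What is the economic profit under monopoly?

The monopolist equates marginal revenue to marginal cost: 181 − 5Q = 107.5, so Q = 14.7. From demand, P = 144.25.
Profit = (144.25 − 107.5)·14.7 = 540.225.

Profit = 540.225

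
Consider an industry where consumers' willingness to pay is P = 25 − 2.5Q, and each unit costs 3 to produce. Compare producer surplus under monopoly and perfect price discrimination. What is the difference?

The monopolist equates marginal revenue to marginal cost: 25 − 5Q = 3, so Q = 4.4. From demand, P = 14.
PS = (14 − 3)·4.4 = 48.4.
With perfect price discrimination, output is the efficient level Q = 8.8 (where demand meets MC), but every buyer pays their willingness to pay: CS = 0 and PS = total surplus.
PS = ½·(25 − 3)·8.8 = 96.8.
Change in producer surplus: 96.8 − 48.4 = 48.4.

PS rises by 48.4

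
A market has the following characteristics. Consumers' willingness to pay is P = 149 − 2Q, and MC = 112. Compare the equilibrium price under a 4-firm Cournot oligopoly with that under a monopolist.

Cournot: P = 119.4; Monopoly: P = 130.5

Cournot with 4 identical firms: the symmetric best-response condition is 149 − 10q = 112. Each firm produces q = 3.7, total output Q = 14.8, price P = 119.4.
Monopoly sets MR = MC: 149 − 4Q = 112 ⇒ Q = 9.25, P = 149 − 2·9.25 = 130.5.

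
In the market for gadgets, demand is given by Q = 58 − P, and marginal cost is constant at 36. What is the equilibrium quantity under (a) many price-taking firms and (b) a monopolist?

Competition: Q = 22; Monopoly: Q = 11

Inverting demand: P = 58 − Q.
Competitive firms price at marginal cost: P = 36, giving Q = 22.
The monopolist equates marginal revenue to marginal cost: 58 − 2Q = 36, so Q = 11. From demand, P = 47.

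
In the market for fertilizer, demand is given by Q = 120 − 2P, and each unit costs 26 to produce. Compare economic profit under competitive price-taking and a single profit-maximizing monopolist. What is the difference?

Economic profit rises by 578

Inverting demand: P = 60 − 0.5Q.
Under competition P = MC = 26, so Q = (60 − 26)/0.5 = 68.
Profit = (26 − 26)·68 = 0.
A monopolist chooses Q where MR = MC. MR = 60 − Q; setting this equal to 26 gives Q = 34 and P = 43.
Profit = (43 − 26)·34 = 578.
Change in economic profit: 578 − 0 = 578.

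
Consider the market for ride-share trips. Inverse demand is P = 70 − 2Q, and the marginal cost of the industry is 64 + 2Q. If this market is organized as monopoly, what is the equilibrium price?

P = 68

A monopolist chooses Q where MR = MC. MR = 70 − 4Q; setting this equal to 64 + 2Q gives Q = 1 and P = 68.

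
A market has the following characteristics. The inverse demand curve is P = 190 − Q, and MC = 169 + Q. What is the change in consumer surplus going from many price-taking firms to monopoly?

CS falls by 30.625

Under competition P = MC: 190 − Q = 169 + Q ⇒ Q = 10.5, P = 179.5.
CS = ½·(190 − 179.5)·10.5 = 55.125.
The monopolist equates marginal revenue to marginal cost: 190 − 2Q = 169 + Q, so Q = 7. From demand, P = 183.
CS = ½·(190 − 183)·7 = 24.5.
Change in consumer surplus: 24.5 − 55.125 = −30.625.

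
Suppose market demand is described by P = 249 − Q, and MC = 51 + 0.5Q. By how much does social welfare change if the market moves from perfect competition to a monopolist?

Under competition P = MC: 249 − Q = 51 + 0.5Q ⇒ Q = 132, P = 117.
CS = ½·(249 − 117)·132 = 8712; PS = (117·132 − 51·132 − ½·0.5·132²) = 4356; TS = 13068.
A monopolist chooses Q where MR = MC. MR = 249 − 2Q; setting this equal to 51 + 0.5Q gives Q = 79.2 and P = 169.8.
CS = ½·(249 − 169.8)·79.2 = 3136.32; PS = (169.8·79.2 − 51·79.2 − ½·0.5·79.2²) = 7840.8; TS = 10977.12.
Change in social welfare: 10977.12 − 13068 = −2090.88.

Social welfare falls by 2090.88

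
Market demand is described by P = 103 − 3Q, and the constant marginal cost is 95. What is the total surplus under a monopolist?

TS = 8

A monopolist chooses Q where MR = MC. MR = 103 − 6Q; setting this equal to 95 gives Q = 4/3 and P = 99.
CS = ½·(103 − 99)·4/3 = 8/3; PS = (99 − 95)·4/3 = 16/3; TS = 8.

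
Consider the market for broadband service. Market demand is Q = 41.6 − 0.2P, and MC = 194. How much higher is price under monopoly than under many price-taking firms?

Price rises by 7

Inverting demand: P = 208 − 5Q.
Perfect competition: P = MC = 194, so 208 − 5Q = 194 and Q = 2.8.
Monopoly sets MR = MC: 208 − 10Q = 194 ⇒ Q = 1.4, P = 208 − 5·1.4 = 201.
Change in price: 201 − 194 = 7.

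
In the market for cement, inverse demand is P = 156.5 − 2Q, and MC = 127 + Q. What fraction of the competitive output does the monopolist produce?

Q_m/Q_c = 0.6

Monopoly sets MR = MC: 156.5 − 4Q = 127 + Q ⇒ Q = 5.9, P = 156.5 − 2·5.9 = 144.7.
Under competition P = MC: 156.5 − 2Q = 127 + Q ⇒ Q = 59/6, P = 821/6.
Ratio Q_m/Q_c = 5.9/(59/6) = 0.6.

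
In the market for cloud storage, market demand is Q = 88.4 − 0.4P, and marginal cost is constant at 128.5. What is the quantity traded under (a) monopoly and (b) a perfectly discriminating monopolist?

Monopoly: Q = 18.5; Perfect PD: Q = 37

Inverting demand: P = 221 − 2.5Q.
The monopolist equates marginal revenue to marginal cost: 221 − 5Q = 128.5, so Q = 18.5. From demand, P = 174.75.
Under first-degree price discrimination the firm charges each unit its demand price and produces up to where P = MC, i.e. Q = 37. Consumer surplus is zero; producer surplus equals total surplus.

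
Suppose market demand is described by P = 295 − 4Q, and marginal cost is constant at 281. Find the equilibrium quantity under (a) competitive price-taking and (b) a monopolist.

Competition: Q = 3.5; Monopoly: Q = 1.75

Perfect competition: P = MC = 281, so 295 − 4Q = 281 and Q = 3.5.
A monopolist chooses Q where MR = MC. MR = 295 − 8Q; setting this equal to 281 gives Q = 1.75 and P = 288.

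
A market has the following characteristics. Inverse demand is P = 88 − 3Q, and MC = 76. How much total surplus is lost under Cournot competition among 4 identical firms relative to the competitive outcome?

Under competition P = MC = 76, so Q = (88 − 76)/3 = 4.
With 4 symmetric Cournot firms, each firm's FOC gives 88 − 15q = 76, so q = 0.8, Q = 4·0.8 = 3.2, and P = 78.4.
DWL is the triangle between Q = 3.2 and Q = 4: ½·(4 − 3.2)·(78.4 − 76) = 0.96.

DWL = 0.96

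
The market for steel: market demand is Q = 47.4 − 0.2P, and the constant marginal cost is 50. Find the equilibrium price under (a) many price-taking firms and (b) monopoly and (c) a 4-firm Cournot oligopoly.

Inverting demand: P = 237 − 5Q.
Competitive firms price at marginal cost: P = 50, giving Q = 37.4.
A monopolist chooses Q where MR = MC. MR = 237 − 10Q; setting this equal to 50 gives Q = 18.7 and P = 143.5.
Cournot with 4 identical firms: the symmetric best-response condition is 237 − 25q = 50. Each firm produces q = 7.48, total output Q = 29.92, price P = 87.4.

Competition: P = 50; Monopoly: P = 143.5; Cournot: P = 87.4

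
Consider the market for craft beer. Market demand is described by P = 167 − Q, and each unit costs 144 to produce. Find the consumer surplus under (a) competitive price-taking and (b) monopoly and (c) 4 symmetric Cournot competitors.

Competition: CS = 264.5; Monopoly: CS = 66.125; Cournot: CS = 169.28

Under competition P = MC = 144, so Q = (167 − 144)/1 = 23.
CS = ½·(167 − 144)·23 = 264.5.
The monopolist equates marginal revenue to marginal cost: 167 − 2Q = 144, so Q = 11.5. From demand, P = 155.5.
CS = ½·(167 − 155.5)·11.5 = 66.125.
Cournot with 4 identical firms: the symmetric best-response condition is 167 − 5q = 144. Each firm produces q = 4.6, total output Q = 18.4, price P = 148.6.
CS = ½·(167 − 148.6)·18.4 = 169.28.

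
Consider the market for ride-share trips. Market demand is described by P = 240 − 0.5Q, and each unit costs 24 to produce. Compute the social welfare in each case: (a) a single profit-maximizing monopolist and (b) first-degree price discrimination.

Monopoly sets MR = MC: 240 − Q = 24 ⇒ Q = 216, P = 240 − 0.5·216 = 132.
CS = ½·(240 − 132)·216 = 11664; PS = (132 − 24)·216 = 23328; TS = 34992.
With perfect price discrimination, output is the efficient level Q = 432 (where demand meets MC), but every buyer pays their willingness to pay: CS = 0 and PS = total surplus.
TS = 46656 (equal to competitive TS).

Monopoly: TS = 34992; Perfect PD: TS = 46656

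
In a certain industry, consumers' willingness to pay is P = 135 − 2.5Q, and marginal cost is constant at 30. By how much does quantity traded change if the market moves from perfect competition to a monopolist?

Competitive firms price at marginal cost: P = 30, giving Q = 42.
Monopoly sets MR = MC: 135 − 5Q = 30 ⇒ Q = 21, P = 135 − 2.5·21 = 82.5.
Change in quantity traded: 21 − 42 = −21.

Q falls by 21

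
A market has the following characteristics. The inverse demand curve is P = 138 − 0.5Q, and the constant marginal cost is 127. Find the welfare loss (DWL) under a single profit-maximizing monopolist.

DWL = 30.25

Under competition P = MC = 127, so Q = (138 − 127)/0.5 = 22.
A monopolist chooses Q where MR = MC. MR = 138 − Q; setting this equal to 127 gives Q = 11 and P = 132.5.
DWL is the triangle between Q = 11 and Q = 22: ½·(22 − 11)·(132.5 − 127) = 30.25.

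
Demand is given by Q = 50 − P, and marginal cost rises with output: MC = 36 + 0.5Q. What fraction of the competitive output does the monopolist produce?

Inverting demand: P = 50 − Q.
Monopoly sets MR = MC: 50 − 2Q = 36 + 0.5Q ⇒ Q = 5.6, P = 50 − 5.6 = 44.4.
Under competition P = MC: 50 − Q = 36 + 0.5Q ⇒ Q = 28/3, P = 122/3.
Ratio Q_m/Q_c = 5.6/(28/3) = 0.6.

Q_m/Q_c = 0.6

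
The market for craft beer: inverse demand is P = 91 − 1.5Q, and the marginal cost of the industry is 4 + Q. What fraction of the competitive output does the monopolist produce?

The monopolist equates marginal revenue to marginal cost: 91 − 3Q = 4 + Q, so Q = 21.75. From demand, P = 58.375.
Competitive equilibrium sets price equal to marginal cost: 91 − 1.5Q = 4 + Q, so Q = 34.8 and P = 38.8.
Ratio Q_m/Q_c = 21.75/34.8 = 0.625.

Q_m/Q_c = 0.625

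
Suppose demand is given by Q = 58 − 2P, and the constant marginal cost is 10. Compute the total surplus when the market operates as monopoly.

Inverting demand: P = 29 − 0.5Q.
The monopolist equates marginal revenue to marginal cost: 29 − Q = 10, so Q = 19. From demand, P = 19.5.
CS = ½·(29 − 19.5)·19 = 90.25; PS = (19.5 − 10)·19 = 180.5; TS = 270.75.

TS = 270.75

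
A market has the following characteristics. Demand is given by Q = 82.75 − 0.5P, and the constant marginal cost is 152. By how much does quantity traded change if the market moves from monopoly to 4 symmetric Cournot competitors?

Quantity traded rises by 2.025

Inverting demand: P = 165.5 − 2Q.
A monopolist chooses Q where MR = MC. MR = 165.5 − 4Q; setting this equal to 152 gives Q = 3.375 and P = 158.75.
With 4 symmetric Cournot firms, each firm's FOC gives 165.5 − 10q = 152, so q = 1.35, Q = 4·1.35 = 5.4, and P = 154.7.
Change in quantity traded: 5.4 − 3.375 = 2.025.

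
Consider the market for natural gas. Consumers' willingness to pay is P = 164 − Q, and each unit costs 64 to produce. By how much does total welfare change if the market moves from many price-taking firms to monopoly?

TS falls by 1250

Competitive firms price at marginal cost: P = 64, giving Q = 100.
CS = ½·(164 − 64)·100 = 5000; PS = (64 − 64)·100 = 0; TS = 5000.
Monopoly sets MR = MC: 164 − 2Q = 64 ⇒ Q = 50, P = 164 − 50 = 114.
CS = ½·(164 − 114)·50 = 1250; PS = (114 − 64)·50 = 2500; TS = 3750.
Change in total welfare: 3750 − 5000 = −1250.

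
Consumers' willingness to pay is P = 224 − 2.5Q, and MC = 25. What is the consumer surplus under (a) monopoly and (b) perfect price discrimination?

Monopoly sets MR = MC: 224 − 5Q = 25 ⇒ Q = 39.8, P = 224 − 2.5·39.8 = 124.5.
CS = ½·(224 − 124.5)·39.8 = 1980.05.
A perfectly discriminating monopolist sells every unit with P(Q) ≥ MC(Q), so output equals the competitive quantity Q = 79.6. Each buyer pays their reservation price, so CS = 0 and the firm captures all surplus.
CS = 0.

Monopoly: CS = 1980.05; Perfect PD: CS = 0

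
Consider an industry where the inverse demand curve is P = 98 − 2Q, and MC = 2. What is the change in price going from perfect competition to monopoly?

Under competition P = MC = 2, so Q = (98 − 2)/2 = 48.
Monopoly sets MR = MC: 98 − 4Q = 2 ⇒ Q = 24, P = 98 − 2·24 = 50.
Change in price: 50 − 2 = 48.

P rises by 48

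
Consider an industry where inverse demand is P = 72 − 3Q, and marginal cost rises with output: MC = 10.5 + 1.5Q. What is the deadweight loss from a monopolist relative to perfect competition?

DWL = 67.24

Under competition P = MC: 72 − 3Q = 10.5 + 1.5Q ⇒ Q = 41/3, P = 31.
A monopolist chooses Q where MR = MC. MR = 72 − 6Q; setting this equal to 10.5 + 1.5Q gives Q = 8.2 and P = 47.4.
CS = ½·(72 − 31)·41/3 = 1681/6; PS = (31·41/3 − 10.5·41/3 − ½·1.5·(41/3)²) = 1681/12; TS = 420.25.
CS = ½·(72 − 47.4)·8.2 = 100.86; PS = (47.4·8.2 − 10.5·8.2 − ½·1.5·8.2²) = 252.15; TS = 353.01.
DWL = 420.25 − 353.01 = 67.24.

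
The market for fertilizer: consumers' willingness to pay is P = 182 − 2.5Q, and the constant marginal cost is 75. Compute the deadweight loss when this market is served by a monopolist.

Perfect competition: P = MC = 75, so 182 − 2.5Q = 75 and Q = 42.8.
A monopolist chooses Q where MR = MC. MR = 182 − 5Q; setting this equal to 75 gives Q = 21.4 and P = 128.5.
DWL is the triangle between Q = 21.4 and Q = 42.8: ½·(42.8 − 21.4)·(128.5 − 75) = 572.45.

DWL = 572.45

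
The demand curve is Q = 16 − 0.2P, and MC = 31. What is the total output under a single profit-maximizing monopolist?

Q = 4.9

Inverting demand: P = 80 − 5Q.
Monopoly sets MR = MC: 80 − 10Q = 31 ⇒ Q = 4.9, P = 80 − 5·4.9 = 55.5.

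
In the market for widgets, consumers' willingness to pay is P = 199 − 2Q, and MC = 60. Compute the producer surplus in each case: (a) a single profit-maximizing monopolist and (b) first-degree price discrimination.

Monopoly: PS = 2415.125; Perfect PD: PS = 4830.25

Monopoly sets MR = MC: 199 − 4Q = 60 ⇒ Q = 34.75, P = 199 − 2·34.75 = 129.5.
PS = (129.5 − 60)·34.75 = 2415.125.
Under first-degree price discrimination the firm charges each unit its demand price and produces up to where P = MC, i.e. Q = 69.5. Consumer surplus is zero; producer surplus equals total surplus.
PS = ½·(199 − 60)·69.5 = 4830.25.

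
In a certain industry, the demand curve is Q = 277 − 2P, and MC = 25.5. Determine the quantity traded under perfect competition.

Inverting demand: P = 138.5 − 0.5Q.
Under competition P = MC = 25.5, so Q = (138.5 − 25.5)/0.5 = 226.

Q = 226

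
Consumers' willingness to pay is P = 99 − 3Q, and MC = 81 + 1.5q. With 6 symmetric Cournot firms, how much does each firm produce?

With 6 symmetric Cournot firms, each firm's FOC gives 99 − 21q = 81 + 1.5q, so q = 0.8, Q = 6·0.8 = 4.8, and P = 84.6.

q_i = 0.8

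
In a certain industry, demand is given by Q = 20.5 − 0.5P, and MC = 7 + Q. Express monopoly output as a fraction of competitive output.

Q_m/Q_c = 0.6

Inverting demand: P = 41 − 2Q.
A monopolist chooses Q where MR = MC. MR = 41 − 4Q; setting this equal to 7 + Q gives Q = 6.8 and P = 27.4.
Under competition P = MC: 41 − 2Q = 7 + Q ⇒ Q = 34/3, P = 55/3.
Ratio Q_m/Q_c = 6.8/(34/3) = 0.6.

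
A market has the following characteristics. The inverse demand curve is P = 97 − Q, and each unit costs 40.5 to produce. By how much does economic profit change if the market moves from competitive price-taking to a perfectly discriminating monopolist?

Competitive firms price at marginal cost: P = 40.5, giving Q = 56.5.
Profit = (40.5 − 40.5)·56.5 = 0.
With perfect price discrimination, output is the efficient level Q = 56.5 (where demand meets MC), but every buyer pays their willingness to pay: CS = 0 and PS = total surplus.
PS equals the full surplus area, 1596.125. Profit = 1596.125 = 1596.125.
Change in economic profit: 1596.125 − 0 = 1596.125.

π rises by 1596.125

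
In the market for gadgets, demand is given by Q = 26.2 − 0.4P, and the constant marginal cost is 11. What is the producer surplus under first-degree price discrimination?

PS = 594.05

Inverting demand: P = 65.5 − 2.5Q.
A perfectly discriminating monopolist sells every unit with P(Q) ≥ MC(Q), so output equals the competitive quantity Q = 21.8. Each buyer pays their reservation price, so CS = 0 and the firm captures all surplus.
PS = ½·(65.5 − 11)·21.8 = 594.05.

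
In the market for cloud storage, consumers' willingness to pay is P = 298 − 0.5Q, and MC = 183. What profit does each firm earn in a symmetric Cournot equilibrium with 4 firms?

Cournot with 4 identical firms: the symmetric best-response condition is 298 − 2.5q = 183. Each firm produces q = 46, total output Q = 184, price P = 206.
Each firm's profit = (206 − 183)·46 = 1058.

π_i = 1058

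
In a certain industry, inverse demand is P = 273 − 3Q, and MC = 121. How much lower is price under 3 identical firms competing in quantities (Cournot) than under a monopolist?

Price falls by 38

A monopolist chooses Q where MR = MC. MR = 273 − 6Q; setting this equal to 121 gives Q = 76/3 and P = 197.
Cournot with 3 identical firms: the symmetric best-response condition is 273 − 12q = 121. Each firm produces q = 38/3, total output Q = 38, price P = 159.
Change in price: 159 − 197 = −38.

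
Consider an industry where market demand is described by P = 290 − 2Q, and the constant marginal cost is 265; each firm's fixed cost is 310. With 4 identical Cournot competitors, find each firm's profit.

π_i = −297.5

Cournot with 4 identical firms: the symmetric best-response condition is 290 − 10q = 265. Each firm produces q = 2.5, total output Q = 10, price P = 270.
Each firm's profit = (270 − 265)·2.5 − 310 = −297.5.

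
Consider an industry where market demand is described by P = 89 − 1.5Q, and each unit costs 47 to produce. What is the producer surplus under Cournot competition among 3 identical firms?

In a 3-firm Cournot equilibrium, symmetry and the first-order condition give q = (89 − 47)/(6) = 7. So Q = 21 and P = 57.5.
PS = (57.5 − 47)·21 = 220.5.

PS = 220.5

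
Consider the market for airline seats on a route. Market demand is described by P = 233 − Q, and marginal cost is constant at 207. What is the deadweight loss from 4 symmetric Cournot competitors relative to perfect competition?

Competitive firms price at marginal cost: P = 207, giving Q = 26.
With 4 symmetric Cournot firms, each firm's FOC gives 233 − 5q = 207, so q = 5.2, Q = 4·5.2 = 20.8, and P = 212.2.
DWL is the triangle between Q = 20.8 and Q = 26: ½·(26 − 20.8)·(212.2 − 207) = 13.52.

DWL = 13.52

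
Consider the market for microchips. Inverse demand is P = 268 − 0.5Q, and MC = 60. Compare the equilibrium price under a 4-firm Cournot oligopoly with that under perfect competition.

With 4 symmetric Cournot firms, each firm's FOC gives 268 − 2.5q = 60, so q = 83.2, Q = 4·83.2 = 332.8, and P = 101.6.
Perfect competition: P = MC = 60, so 268 − 0.5Q = 60 and Q = 416.

Cournot: P = 101.6; Competition: P = 60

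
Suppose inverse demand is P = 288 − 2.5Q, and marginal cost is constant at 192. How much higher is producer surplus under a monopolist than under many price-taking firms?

Producer surplus rises by 921.6

Under competition P = MC = 192, so Q = (288 − 192)/2.5 = 38.4.
PS = (192 − 192)·38.4 = 0.
The monopolist equates marginal revenue to marginal cost: 288 − 5Q = 192, so Q = 19.2. From demand, P = 240.
PS = (240 − 192)·19.2 = 921.6.
Change in producer surplus: 921.6 − 0 = 921.6.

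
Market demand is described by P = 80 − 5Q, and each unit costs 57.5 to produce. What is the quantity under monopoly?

Monopoly sets MR = MC: 80 − 10Q = 57.5 ⇒ Q = 2.25, P = 80 − 5·2.25 = 68.75.

Q = 2.25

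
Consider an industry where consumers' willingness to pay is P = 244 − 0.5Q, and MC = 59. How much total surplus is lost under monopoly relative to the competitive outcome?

DWL = 8556.25

Perfect competition: P = MC = 59, so 244 − 0.5Q = 59 and Q = 370.
Monopoly sets MR = MC: 244 − Q = 59 ⇒ Q = 185, P = 244 − 0.5·185 = 151.5.
DWL is the triangle between Q = 185 and Q = 370: ½·(370 − 185)·(151.5 − 59) = 8556.25.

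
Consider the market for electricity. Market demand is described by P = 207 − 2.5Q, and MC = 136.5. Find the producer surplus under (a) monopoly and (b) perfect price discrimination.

Monopoly: PS = 497.025; Perfect PD: PS = 994.05

The monopolist equates marginal revenue to marginal cost: 207 − 5Q = 136.5, so Q = 14.1. From demand, P = 171.75.
PS = (171.75 − 136.5)·14.1 = 497.025.
Under first-degree price discrimination the firm charges each unit its demand price and produces up to where P = MC, i.e. Q = 28.2. Consumer surplus is zero; producer surplus equals total surplus.
PS = ½·(207 − 136.5)·28.2 = 994.05.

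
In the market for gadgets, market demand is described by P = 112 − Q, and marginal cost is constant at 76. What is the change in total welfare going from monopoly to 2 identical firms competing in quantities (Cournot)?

The monopolist equates marginal revenue to marginal cost: 112 − 2Q = 76, so Q = 18. From demand, P = 94.
CS = ½·(112 − 94)·18 = 162; PS = (94 − 76)·18 = 324; TS = 486.
With 2 symmetric Cournot firms, each firm's FOC gives 112 − 3q = 76, so q = 12, Q = 2·12 = 24, and P = 88.
CS = ½·(112 − 88)·24 = 288; PS = (88 − 76)·24 = 288; TS = 576.
Change in total welfare: 576 − 486 = 90.

Total welfare rises by 90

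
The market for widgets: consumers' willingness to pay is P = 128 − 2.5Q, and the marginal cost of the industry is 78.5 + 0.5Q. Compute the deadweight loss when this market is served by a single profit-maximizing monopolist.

DWL = 84.375

Competitive equilibrium sets price equal to marginal cost: 128 − 2.5Q = 78.5 + 0.5Q, so Q = 16.5 and P = 86.75.
Monopoly sets MR = MC: 128 − 5Q = 78.5 + 0.5Q ⇒ Q = 9, P = 128 − 2.5·9 = 105.5.
CS = ½·(128 − 86.75)·16.5 = 5445/16; PS = (86.75·16.5 − 78.5·16.5 − ½·0.5·16.5²) = 1089/16; TS = 408.375.
CS = ½·(128 − 105.5)·9 = 101.25; PS = (105.5·9 − 78.5·9 − ½·0.5·9²) = 222.75; TS = 324.
DWL = 408.375 − 324 = 84.375.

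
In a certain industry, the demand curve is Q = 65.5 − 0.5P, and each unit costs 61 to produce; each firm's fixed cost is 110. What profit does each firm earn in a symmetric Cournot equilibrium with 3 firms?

π_i = 43.125

Inverting demand: P = 131 − 2Q.
Cournot with 3 identical firms: the symmetric best-response condition is 131 − 8q = 61. Each firm produces q = 8.75, total output Q = 26.25, price P = 78.5.
Each firm's profit = (78.5 − 61)·8.75 − 110 = 43.125.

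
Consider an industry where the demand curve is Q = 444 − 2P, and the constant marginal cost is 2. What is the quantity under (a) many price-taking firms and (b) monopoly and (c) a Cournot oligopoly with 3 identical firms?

Competition: Q = 440; Monopoly: Q = 220; Cournot: Q = 330

Inverting demand: P = 222 − 0.5Q.
Under competition P = MC = 2, so Q = (222 − 2)/0.5 = 440.
The monopolist equates marginal revenue to marginal cost: 222 − Q = 2, so Q = 220. From demand, P = 112.
In a 3-firm Cournot equilibrium, symmetry and the first-order condition give q = (222 − 2)/(2) = 110. So Q = 330 and P = 57.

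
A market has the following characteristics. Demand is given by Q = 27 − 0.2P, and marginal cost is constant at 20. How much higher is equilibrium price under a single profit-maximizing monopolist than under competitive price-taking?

P rises by 57.5

Inverting demand: P = 135 − 5Q.
Perfect competition: P = MC = 20, so 135 − 5Q = 20 and Q = 23.
Monopoly sets MR = MC: 135 − 10Q = 20 ⇒ Q = 11.5, P = 135 − 5·11.5 = 77.5.
Change in equilibrium price: 77.5 − 20 = 57.5.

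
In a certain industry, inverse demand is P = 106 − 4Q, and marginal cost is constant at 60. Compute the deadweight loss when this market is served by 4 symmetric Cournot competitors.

DWL = 10.58

Competitive firms price at marginal cost: P = 60, giving Q = 11.5.
In a 4-firm Cournot equilibrium, symmetry and the first-order condition give q = (106 − 60)/(20) = 2.3. So Q = 9.2 and P = 69.2.
DWL is the triangle between Q = 9.2 and Q = 11.5: ½·(11.5 − 9.2)·(69.2 − 60) = 10.58.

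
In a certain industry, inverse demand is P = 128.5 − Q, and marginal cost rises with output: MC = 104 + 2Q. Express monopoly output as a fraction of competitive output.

Q_m/Q_c = 0.75

Monopoly sets MR = MC: 128.5 − 2Q = 104 + 2Q ⇒ Q = 6.125, P = 128.5 − 6.125 = 122.375.
Competitive equilibrium sets price equal to marginal cost: 128.5 − Q = 104 + 2Q, so Q = 49/6 and P = 361/3.
Ratio Q_m/Q_c = 6.125/(49/6) = 0.75.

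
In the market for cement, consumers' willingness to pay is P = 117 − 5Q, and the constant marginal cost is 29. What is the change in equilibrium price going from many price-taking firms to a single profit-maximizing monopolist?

P rises by 44

Competitive firms price at marginal cost: P = 29, giving Q = 17.6.
A monopolist chooses Q where MR = MC. MR = 117 − 10Q; setting this equal to 29 gives Q = 8.8 and P = 73.
Change in equilibrium price: 73 − 29 = 44.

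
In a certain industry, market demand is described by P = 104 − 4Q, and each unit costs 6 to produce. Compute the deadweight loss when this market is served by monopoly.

Competitive firms price at marginal cost: P = 6, giving Q = 24.5.
The monopolist equates marginal revenue to marginal cost: 104 − 8Q = 6, so Q = 12.25. From demand, P = 55.
DWL is the triangle between Q = 12.25 and Q = 24.5: ½·(24.5 − 12.25)·(55 − 6) = 300.125.

DWL = 300.125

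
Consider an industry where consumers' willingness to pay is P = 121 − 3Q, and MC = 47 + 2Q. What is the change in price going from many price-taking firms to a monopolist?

Price rises by 16.65

Competitive equilibrium sets price equal to marginal cost: 121 − 3Q = 47 + 2Q, so Q = 14.8 and P = 76.6.
The monopolist equates marginal revenue to marginal cost: 121 − 6Q = 47 + 2Q, so Q = 9.25. From demand, P = 93.25.
Change in price: 93.25 − 76.6 = 16.65.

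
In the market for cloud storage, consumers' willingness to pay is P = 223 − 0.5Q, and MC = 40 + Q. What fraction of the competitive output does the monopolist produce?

The monopolist equates marginal revenue to marginal cost: 223 − Q = 40 + Q, so Q = 91.5. From demand, P = 177.25.
Under competition P = MC: 223 − 0.5Q = 40 + Q ⇒ Q = 122, P = 162.
Ratio Q_m/Q_c = 91.5/122 = 0.75.

Q_m/Q_c = 0.75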